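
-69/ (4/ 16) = -276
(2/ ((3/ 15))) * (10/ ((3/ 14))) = 1400/ 3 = 466.67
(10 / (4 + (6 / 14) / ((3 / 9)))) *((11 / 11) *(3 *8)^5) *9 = 5016453120 / 37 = 135579814.05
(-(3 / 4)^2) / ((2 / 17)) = -153 / 32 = -4.78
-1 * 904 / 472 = -113 / 59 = -1.92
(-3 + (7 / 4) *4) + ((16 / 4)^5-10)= 1018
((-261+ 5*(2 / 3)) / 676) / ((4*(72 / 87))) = -22417 / 194688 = -0.12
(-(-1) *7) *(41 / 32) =287 / 32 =8.97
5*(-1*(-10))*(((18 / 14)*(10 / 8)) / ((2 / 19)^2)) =406125 / 56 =7252.23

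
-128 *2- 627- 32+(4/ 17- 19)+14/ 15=-237872/ 255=-932.83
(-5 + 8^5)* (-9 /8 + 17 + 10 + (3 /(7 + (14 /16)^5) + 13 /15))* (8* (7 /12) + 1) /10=503891.28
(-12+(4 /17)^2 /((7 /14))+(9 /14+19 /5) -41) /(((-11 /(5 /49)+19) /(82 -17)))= 35.46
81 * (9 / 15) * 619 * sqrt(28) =300834 * sqrt(7) / 5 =159186.39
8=8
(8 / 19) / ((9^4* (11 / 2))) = 16 / 1371249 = 0.00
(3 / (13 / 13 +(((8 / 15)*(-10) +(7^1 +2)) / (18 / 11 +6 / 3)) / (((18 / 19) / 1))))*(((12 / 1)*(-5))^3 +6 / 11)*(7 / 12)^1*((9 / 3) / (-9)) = 427678920 / 7007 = 61035.95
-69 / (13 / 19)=-1311 / 13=-100.85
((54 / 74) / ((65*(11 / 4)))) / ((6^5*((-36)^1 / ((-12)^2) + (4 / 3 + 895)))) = 0.00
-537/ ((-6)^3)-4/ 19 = 3113/ 1368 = 2.28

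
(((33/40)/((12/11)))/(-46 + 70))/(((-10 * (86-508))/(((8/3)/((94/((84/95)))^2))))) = 5929/3365234780000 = 0.00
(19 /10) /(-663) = -19 /6630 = -0.00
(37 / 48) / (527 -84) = 37 / 21264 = 0.00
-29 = -29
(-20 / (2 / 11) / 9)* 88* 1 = -9680 / 9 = -1075.56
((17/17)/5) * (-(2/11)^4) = -16/73205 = -0.00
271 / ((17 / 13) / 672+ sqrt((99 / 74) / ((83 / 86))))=-123597775392 / 324883544353+ 62046286848 * sqrt(1452583) / 324883544353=229.79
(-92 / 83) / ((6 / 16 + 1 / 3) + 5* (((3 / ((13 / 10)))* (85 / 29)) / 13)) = -10821408 / 32313311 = -0.33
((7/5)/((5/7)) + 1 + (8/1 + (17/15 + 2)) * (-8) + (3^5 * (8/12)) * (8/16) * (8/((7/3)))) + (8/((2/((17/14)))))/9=302632/1575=192.15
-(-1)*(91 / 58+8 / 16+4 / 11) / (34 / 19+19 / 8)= 117952 / 201927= 0.58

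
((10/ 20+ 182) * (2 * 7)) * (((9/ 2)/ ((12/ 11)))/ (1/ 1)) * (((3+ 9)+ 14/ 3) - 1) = 1320935/ 8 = 165116.88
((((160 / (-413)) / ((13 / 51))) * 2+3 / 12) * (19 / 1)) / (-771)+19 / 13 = 25338457 / 16557996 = 1.53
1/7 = 0.14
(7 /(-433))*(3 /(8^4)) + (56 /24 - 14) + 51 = 39.33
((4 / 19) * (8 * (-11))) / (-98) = 176 / 931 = 0.19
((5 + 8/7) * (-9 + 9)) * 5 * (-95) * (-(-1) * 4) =0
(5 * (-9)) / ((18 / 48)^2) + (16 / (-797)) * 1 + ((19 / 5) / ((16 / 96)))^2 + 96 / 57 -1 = 75905853 / 378575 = 200.50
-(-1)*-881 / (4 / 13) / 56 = -11453 / 224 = -51.13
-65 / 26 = -5 / 2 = -2.50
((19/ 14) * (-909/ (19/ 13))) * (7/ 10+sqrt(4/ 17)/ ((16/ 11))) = -11817/ 20 - 129987 * sqrt(17)/ 1904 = -872.34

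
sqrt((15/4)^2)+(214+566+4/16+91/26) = 1575/2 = 787.50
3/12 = 1/4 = 0.25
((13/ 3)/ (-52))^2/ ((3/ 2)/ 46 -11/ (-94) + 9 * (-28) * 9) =-1081/ 353022660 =-0.00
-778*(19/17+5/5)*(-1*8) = 224064/17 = 13180.24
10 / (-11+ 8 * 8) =10 / 53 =0.19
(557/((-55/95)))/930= -10583/10230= -1.03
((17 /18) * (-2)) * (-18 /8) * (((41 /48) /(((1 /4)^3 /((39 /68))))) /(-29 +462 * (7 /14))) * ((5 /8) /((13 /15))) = 3075 /6464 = 0.48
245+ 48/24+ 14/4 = 501/2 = 250.50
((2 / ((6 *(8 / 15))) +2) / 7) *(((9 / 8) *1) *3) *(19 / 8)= 3.01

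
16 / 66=8 / 33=0.24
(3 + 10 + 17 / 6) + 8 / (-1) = 47 / 6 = 7.83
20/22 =10/11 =0.91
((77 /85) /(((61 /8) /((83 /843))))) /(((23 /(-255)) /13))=-664664 /394243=-1.69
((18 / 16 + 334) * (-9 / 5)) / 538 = -24129 / 21520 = -1.12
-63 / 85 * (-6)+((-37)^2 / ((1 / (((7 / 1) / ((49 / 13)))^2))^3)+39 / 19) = 10672995917968 / 190003135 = 56172.74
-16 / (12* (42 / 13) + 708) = -52 / 2427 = -0.02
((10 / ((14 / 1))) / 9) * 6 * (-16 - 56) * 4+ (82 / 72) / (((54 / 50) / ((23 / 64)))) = -59554655 / 435456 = -136.76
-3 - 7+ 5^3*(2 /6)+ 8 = 119 /3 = 39.67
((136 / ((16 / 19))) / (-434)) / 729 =-323 / 632772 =-0.00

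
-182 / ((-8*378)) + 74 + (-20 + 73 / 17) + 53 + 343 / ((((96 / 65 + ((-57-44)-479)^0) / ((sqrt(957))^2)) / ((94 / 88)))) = 11964945409 / 84456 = 141670.76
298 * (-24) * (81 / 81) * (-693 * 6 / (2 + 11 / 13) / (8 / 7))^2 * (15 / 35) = -6856816089123 / 1369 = -5008631182.70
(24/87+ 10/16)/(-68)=-209/15776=-0.01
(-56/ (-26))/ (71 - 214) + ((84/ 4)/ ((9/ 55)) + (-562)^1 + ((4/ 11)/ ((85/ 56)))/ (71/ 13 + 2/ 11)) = -55296858787/ 127518105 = -433.64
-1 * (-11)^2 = -121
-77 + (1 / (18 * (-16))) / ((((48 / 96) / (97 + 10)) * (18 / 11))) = -200761 / 2592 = -77.45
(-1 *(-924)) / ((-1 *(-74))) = 12.49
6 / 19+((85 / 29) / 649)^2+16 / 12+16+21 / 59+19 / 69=2829784849601 / 154798527917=18.28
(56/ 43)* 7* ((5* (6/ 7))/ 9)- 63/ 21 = 173/ 129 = 1.34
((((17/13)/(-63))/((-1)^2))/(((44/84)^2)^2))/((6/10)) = -87465/190333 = -0.46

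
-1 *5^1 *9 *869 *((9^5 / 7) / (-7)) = 2309111145 / 49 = 47124717.24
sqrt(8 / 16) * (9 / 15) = 3 * sqrt(2) / 10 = 0.42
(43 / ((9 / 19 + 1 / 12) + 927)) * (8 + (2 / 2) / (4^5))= 20081043 / 54139648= 0.37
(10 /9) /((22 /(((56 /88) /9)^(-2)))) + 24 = 34.10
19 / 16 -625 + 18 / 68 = -169605 / 272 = -623.55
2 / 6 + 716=2149 / 3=716.33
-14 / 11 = -1.27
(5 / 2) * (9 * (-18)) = -405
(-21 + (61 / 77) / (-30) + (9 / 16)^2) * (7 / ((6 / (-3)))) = 6123533 / 84480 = 72.49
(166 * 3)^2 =248004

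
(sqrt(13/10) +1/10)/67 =1/670 +sqrt(130)/670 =0.02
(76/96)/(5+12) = 19/408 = 0.05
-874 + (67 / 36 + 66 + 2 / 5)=-805.74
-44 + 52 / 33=-1400 / 33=-42.42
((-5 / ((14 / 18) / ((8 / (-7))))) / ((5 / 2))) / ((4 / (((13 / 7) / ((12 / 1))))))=39 / 343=0.11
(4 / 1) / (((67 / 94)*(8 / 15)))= 10.52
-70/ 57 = -1.23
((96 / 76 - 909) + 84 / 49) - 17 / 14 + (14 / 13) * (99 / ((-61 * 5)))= -136746043 / 150670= -907.59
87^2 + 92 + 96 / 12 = 7669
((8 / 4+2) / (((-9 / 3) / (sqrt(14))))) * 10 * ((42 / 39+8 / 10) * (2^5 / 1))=-31232 * sqrt(14) / 39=-2996.40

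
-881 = -881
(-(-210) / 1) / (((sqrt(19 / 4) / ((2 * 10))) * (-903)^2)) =400 * sqrt(19) / 737751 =0.00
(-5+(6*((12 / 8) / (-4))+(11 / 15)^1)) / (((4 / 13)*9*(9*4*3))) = -5083 / 233280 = -0.02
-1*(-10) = 10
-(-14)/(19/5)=70/19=3.68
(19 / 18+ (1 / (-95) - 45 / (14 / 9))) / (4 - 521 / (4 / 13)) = 667532 / 40440645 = 0.02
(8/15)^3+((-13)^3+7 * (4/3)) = -7382863/3375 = -2187.51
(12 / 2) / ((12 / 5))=5 / 2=2.50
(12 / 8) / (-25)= -3 / 50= -0.06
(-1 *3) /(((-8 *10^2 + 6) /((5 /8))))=15 /6352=0.00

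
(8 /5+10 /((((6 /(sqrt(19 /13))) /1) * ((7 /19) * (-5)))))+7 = 43 /5 - 19 * sqrt(247) /273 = 7.51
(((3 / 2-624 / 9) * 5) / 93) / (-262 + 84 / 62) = 407 / 29088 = 0.01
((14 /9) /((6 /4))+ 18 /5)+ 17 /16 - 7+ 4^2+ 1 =33911 /2160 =15.70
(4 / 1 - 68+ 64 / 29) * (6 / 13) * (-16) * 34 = 5849088 / 377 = 15514.82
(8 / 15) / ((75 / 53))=424 / 1125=0.38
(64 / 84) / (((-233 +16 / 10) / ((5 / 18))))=-200 / 218673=-0.00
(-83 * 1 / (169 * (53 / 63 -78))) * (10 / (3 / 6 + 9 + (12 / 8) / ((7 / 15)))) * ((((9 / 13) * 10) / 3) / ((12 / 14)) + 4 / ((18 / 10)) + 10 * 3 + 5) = 189928900 / 950485913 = 0.20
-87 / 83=-1.05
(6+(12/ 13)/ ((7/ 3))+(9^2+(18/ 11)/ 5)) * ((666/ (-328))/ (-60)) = 48734883/ 16416400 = 2.97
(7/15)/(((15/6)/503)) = 7042/75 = 93.89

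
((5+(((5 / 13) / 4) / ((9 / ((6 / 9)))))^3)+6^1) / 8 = 3805432613 / 2767587264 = 1.38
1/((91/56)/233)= 1864/13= 143.38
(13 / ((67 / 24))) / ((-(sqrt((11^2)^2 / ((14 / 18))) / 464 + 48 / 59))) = -147958300672 / 22434622437 + 20325475456* sqrt(7) / 22434622437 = -4.20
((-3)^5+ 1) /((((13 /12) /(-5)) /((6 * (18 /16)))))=7539.23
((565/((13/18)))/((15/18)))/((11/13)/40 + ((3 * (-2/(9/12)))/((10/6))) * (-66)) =488160/164747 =2.96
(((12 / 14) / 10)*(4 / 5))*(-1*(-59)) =708 / 175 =4.05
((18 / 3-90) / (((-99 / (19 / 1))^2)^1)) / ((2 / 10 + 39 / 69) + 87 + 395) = -30590 / 4773087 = -0.01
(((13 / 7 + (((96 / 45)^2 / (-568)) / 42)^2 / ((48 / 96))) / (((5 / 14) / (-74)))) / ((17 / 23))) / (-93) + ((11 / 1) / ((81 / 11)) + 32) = 4968323461442443 / 127093739259375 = 39.09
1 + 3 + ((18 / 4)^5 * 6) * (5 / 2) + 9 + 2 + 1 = 886247 / 32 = 27695.22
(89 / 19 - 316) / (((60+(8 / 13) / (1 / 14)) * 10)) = -15379 / 33896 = -0.45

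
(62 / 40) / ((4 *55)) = 0.01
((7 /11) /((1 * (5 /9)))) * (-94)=-5922 /55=-107.67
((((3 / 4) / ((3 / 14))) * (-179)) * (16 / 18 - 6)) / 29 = 28819 / 261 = 110.42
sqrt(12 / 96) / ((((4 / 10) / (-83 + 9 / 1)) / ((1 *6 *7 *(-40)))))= 77700 *sqrt(2)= 109884.39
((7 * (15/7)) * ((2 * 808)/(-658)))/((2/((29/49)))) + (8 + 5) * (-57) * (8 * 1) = -95741028/16121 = -5938.90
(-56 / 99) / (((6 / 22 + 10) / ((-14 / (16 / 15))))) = 245 / 339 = 0.72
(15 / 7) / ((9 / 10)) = 50 / 21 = 2.38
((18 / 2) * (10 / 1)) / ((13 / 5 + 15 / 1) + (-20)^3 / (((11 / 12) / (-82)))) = 2475 / 19680484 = 0.00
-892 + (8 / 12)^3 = -24076 / 27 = -891.70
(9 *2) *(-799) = -14382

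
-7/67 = -0.10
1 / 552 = 0.00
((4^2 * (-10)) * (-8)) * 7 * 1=8960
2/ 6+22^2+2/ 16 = 11627/ 24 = 484.46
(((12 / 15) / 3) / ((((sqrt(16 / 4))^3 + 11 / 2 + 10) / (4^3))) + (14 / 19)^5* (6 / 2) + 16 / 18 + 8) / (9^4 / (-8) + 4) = -430131540352 / 34192042534665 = -0.01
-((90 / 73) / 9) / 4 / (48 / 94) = -235 / 3504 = -0.07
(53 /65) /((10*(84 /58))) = 1537 /27300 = 0.06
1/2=0.50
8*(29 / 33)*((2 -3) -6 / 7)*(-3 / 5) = 3016 / 385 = 7.83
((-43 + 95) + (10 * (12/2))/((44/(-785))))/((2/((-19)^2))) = -4044283/22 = -183831.05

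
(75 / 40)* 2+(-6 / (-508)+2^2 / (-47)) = 87785 / 23876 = 3.68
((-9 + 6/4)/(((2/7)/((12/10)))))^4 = 15752961/16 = 984560.06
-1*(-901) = 901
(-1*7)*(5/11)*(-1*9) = 315/11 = 28.64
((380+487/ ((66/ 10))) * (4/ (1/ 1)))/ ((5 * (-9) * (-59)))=11980/ 17523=0.68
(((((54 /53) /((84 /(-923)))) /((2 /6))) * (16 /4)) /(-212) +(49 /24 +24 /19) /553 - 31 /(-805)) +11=951294597301 /81459089880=11.68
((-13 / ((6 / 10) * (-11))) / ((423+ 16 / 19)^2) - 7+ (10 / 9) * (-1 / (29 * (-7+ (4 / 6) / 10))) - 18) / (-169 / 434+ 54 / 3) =-1.42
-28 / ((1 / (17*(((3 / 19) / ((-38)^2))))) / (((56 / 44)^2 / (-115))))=69972 / 95442985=0.00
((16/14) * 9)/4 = 18/7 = 2.57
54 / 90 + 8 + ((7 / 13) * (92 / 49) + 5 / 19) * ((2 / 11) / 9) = 7382383 / 855855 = 8.63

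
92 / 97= 0.95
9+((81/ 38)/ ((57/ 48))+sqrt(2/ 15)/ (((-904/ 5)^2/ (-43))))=3897/ 361 - 215*sqrt(30)/ 2451648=10.79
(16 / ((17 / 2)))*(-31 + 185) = 289.88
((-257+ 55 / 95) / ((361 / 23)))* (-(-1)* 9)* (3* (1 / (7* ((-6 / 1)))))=72036 / 6859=10.50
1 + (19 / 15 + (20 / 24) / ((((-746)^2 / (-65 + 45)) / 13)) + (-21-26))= -62237581 / 1391290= -44.73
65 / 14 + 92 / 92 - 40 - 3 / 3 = -495 / 14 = -35.36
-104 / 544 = -13 / 68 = -0.19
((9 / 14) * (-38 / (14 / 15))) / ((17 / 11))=-28215 / 1666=-16.94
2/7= 0.29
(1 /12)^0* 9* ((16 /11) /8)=18 /11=1.64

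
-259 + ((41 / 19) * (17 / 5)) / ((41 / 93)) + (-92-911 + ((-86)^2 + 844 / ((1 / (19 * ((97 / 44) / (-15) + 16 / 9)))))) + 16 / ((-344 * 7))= 91444668538 / 2830905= 32302.27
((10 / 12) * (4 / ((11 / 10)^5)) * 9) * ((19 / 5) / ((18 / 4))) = 7600000 / 483153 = 15.73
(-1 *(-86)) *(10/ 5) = 172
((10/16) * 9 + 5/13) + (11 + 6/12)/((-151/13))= 78827/15704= 5.02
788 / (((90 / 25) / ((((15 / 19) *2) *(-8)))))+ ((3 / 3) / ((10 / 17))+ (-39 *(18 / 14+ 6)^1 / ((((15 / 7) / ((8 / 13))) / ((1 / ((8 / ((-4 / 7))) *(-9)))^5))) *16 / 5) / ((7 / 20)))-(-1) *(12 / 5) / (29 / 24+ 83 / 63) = -81427821964527733 / 29478673448910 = -2762.26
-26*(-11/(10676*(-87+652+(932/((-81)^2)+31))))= 938223/20878455344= 0.00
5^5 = 3125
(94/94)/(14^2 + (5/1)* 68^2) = 1/23316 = 0.00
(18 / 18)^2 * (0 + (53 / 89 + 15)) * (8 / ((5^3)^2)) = 11104 / 1390625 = 0.01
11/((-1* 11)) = -1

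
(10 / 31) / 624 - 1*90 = -870475 / 9672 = -90.00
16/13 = 1.23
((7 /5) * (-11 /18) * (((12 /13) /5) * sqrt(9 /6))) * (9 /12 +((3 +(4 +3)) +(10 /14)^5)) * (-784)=10782948 * sqrt(6) /15925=1658.57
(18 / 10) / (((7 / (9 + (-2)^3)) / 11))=99 / 35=2.83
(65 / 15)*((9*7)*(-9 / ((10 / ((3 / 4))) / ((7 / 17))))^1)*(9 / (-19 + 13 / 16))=309582 / 8245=37.55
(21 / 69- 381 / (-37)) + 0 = 9022 / 851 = 10.60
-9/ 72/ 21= -1/ 168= -0.01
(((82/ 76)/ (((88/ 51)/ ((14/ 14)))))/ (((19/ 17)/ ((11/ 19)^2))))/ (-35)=-391017/ 72979760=-0.01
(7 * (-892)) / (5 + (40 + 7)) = -120.08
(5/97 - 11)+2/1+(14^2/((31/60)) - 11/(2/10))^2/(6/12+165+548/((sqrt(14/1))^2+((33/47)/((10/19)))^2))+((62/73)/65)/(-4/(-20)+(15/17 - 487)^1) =2634190869404669569114424/5100254599713624185601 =516.48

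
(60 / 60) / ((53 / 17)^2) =289 / 2809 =0.10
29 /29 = 1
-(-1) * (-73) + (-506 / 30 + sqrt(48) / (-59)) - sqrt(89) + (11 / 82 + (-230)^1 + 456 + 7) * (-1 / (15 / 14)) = -63029 / 205 - sqrt(89) - 4 * sqrt(3) / 59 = -317.01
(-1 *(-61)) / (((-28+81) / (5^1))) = 305 / 53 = 5.75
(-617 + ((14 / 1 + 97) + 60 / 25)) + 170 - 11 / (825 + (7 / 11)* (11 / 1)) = -1387831 / 4160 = -333.61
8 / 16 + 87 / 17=191 / 34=5.62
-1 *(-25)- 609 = -584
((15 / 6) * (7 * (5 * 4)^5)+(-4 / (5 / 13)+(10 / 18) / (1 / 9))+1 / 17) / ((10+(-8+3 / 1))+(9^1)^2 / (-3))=-2379999773 / 935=-2545454.30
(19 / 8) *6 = 57 / 4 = 14.25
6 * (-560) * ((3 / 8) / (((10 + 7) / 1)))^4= -8505 / 10690688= -0.00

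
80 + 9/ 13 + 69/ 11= 86.97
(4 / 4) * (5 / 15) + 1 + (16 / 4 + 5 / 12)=23 / 4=5.75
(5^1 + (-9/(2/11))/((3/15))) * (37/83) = -17945/166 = -108.10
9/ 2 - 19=-29/ 2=-14.50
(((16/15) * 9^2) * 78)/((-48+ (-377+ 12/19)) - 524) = -640224/90095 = -7.11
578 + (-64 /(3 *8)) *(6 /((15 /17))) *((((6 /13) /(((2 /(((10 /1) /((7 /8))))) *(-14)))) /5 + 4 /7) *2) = 1067566 /1911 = 558.64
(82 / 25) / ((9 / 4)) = 328 / 225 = 1.46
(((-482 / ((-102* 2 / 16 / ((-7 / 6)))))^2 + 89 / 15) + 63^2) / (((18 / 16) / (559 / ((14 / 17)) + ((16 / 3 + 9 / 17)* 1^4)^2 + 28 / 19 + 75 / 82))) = 11251712461477637824 / 2988141925293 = 3765454.50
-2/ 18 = -1/ 9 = -0.11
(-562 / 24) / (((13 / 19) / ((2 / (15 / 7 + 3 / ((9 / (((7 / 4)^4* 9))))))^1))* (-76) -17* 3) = 62944 / 2253267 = 0.03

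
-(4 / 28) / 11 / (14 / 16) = -8 / 539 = -0.01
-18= -18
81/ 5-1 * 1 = 76/ 5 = 15.20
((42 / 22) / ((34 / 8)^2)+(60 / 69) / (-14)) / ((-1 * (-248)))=11153 / 63465556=0.00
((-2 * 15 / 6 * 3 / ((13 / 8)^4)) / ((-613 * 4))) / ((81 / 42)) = 71680 / 157571037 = 0.00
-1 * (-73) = 73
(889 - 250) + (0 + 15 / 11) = 7044 / 11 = 640.36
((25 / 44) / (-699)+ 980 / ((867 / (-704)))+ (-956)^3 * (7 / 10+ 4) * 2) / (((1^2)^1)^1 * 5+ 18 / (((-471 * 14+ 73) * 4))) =-2380200116084050128053 / 1448845113210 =-1642825788.89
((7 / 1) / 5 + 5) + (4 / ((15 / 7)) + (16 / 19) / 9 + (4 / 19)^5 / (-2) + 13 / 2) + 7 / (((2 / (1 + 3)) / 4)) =70.86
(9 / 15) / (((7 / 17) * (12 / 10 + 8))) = 51 / 322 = 0.16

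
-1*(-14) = 14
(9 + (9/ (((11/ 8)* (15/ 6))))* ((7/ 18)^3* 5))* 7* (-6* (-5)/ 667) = 609350/ 198099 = 3.08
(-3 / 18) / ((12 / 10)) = -5 / 36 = -0.14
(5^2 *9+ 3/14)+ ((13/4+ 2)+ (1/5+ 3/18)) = 96949/420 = 230.83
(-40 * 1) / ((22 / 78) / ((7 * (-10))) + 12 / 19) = -2074800 / 32551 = -63.74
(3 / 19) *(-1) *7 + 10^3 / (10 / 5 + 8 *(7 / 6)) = 28143 / 323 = 87.13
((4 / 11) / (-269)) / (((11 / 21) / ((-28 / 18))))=392 / 97647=0.00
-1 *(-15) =15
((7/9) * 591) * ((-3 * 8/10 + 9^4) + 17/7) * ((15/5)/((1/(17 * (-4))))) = -3076203856/5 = -615240771.20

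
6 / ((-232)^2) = 3 / 26912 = 0.00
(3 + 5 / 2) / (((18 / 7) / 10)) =385 / 18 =21.39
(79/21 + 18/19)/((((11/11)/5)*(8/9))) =28185/1064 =26.49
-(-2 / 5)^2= -4 / 25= -0.16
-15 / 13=-1.15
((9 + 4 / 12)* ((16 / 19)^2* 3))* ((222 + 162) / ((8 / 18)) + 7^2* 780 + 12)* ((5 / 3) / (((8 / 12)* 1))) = 700600320 / 361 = 1940721.11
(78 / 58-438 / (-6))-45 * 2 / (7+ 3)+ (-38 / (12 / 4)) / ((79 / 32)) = 413851 / 6873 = 60.21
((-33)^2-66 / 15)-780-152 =763 / 5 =152.60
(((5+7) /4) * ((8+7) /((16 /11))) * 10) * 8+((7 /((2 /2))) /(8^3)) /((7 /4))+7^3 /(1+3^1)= 327777 /128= 2560.76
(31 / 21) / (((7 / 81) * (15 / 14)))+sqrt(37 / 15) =sqrt(555) / 15+558 / 35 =17.51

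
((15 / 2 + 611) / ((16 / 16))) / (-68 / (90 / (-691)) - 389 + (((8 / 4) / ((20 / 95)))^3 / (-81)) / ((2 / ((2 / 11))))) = 22043340 / 4708993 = 4.68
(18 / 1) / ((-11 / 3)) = -54 / 11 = -4.91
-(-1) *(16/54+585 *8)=126368/27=4680.30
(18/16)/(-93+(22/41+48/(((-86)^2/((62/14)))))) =-4775967/392413288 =-0.01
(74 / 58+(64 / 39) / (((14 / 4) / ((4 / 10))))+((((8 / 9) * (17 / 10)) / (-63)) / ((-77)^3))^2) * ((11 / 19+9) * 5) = 1848362741599938490786 / 26371451361707370765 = 70.09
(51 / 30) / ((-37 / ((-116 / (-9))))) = -0.59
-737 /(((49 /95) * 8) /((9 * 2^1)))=-630135 /196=-3214.97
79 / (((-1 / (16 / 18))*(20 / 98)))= -15484 / 45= -344.09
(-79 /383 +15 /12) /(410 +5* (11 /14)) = 11193 /4438970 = 0.00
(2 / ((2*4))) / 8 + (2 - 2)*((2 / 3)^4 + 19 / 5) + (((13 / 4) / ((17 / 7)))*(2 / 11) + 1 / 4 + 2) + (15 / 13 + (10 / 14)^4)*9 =2848738631 / 186778592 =15.25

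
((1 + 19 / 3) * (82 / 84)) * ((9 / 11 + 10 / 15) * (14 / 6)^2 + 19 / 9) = 72.99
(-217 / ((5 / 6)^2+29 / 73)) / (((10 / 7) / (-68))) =135725688 / 14345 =9461.53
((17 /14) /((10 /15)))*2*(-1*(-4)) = 102 /7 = 14.57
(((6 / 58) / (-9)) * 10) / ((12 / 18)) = -5 / 29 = -0.17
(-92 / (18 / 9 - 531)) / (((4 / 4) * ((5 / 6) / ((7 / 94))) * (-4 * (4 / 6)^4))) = -1701 / 86480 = -0.02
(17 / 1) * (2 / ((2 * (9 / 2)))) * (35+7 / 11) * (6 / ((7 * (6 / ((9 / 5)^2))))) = 17136 / 275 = 62.31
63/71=0.89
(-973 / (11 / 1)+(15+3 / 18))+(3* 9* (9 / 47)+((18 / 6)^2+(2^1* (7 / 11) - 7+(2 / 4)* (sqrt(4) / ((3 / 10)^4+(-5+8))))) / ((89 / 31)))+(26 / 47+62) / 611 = -10265137813559 / 153762821706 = -66.76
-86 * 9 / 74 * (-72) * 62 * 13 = 22458384 / 37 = 606983.35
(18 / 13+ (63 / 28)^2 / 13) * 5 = 1845 / 208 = 8.87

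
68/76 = 17/19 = 0.89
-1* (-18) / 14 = 9 / 7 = 1.29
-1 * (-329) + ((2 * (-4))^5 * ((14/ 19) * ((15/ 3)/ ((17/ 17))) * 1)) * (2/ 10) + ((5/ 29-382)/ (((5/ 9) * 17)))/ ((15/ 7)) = -5581492952/ 234175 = -23834.71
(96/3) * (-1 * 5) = -160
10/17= 0.59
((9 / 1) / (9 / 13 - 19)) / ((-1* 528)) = 39 / 41888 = 0.00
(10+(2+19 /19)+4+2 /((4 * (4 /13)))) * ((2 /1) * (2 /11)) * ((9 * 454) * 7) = 2130849 /11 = 193713.55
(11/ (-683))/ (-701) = 11/ 478783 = 0.00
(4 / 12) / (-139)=-1 / 417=-0.00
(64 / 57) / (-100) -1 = -1441 / 1425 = -1.01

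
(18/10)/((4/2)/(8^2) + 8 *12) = 288/15365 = 0.02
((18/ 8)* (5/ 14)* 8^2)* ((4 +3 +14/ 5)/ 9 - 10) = -3208/ 7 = -458.29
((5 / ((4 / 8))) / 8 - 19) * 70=-2485 / 2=-1242.50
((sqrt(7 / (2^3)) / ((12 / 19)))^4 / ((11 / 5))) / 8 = 31928645 / 116785152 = 0.27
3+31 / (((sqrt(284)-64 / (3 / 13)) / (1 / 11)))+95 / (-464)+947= 835826398219 / 880016368-279*sqrt(71) / 3793174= 949.78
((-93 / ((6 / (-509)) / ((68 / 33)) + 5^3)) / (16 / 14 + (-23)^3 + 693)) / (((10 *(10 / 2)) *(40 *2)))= 1877701 / 115815104540000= 0.00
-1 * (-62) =62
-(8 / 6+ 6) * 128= -2816 / 3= -938.67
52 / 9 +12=160 / 9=17.78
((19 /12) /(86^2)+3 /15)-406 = -180077713 /443760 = -405.80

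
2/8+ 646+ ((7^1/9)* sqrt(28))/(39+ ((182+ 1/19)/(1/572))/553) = 147098* sqrt(7)/21494889+ 2585/4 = 646.27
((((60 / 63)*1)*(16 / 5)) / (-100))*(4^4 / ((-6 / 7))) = 9.10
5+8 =13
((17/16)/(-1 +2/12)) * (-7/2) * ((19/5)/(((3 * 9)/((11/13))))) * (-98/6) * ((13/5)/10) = -1218679/540000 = -2.26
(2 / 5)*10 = 4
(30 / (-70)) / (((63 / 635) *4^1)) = -635 / 588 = -1.08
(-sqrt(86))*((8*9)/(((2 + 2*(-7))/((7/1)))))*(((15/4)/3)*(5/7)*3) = 225*sqrt(86)/2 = 1043.28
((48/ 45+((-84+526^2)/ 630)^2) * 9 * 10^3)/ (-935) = -153007115648/ 82467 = -1855373.85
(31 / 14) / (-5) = -31 / 70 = -0.44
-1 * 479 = -479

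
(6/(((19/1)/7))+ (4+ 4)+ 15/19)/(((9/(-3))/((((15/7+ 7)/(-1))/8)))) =88/21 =4.19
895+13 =908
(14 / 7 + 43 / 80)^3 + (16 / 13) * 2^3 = 174286551 / 6656000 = 26.18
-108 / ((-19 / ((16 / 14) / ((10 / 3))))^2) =-15552 / 442225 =-0.04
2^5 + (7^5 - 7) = 16832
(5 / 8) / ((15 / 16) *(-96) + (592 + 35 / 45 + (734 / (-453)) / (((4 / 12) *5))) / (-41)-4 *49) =-1392975 / 669595912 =-0.00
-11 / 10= -1.10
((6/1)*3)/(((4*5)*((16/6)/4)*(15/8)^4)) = 1024/9375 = 0.11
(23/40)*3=69/40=1.72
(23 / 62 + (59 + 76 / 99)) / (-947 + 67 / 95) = -35067445 / 551793924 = -0.06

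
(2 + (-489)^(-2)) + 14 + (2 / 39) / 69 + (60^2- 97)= 3519.00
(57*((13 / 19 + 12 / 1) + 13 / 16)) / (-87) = -4103 / 464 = -8.84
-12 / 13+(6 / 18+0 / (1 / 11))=-23 / 39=-0.59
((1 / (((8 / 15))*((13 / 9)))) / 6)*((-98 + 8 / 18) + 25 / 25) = -4345 / 208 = -20.89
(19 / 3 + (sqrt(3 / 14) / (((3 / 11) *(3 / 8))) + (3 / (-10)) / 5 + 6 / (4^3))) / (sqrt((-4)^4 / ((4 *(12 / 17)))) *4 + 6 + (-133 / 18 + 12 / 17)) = 312664 *sqrt(42) / 950536601 + 162880179 / 54316377200 + 7324416 *sqrt(238) / 950536601 + 79491762 *sqrt(51) / 3394773575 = 0.29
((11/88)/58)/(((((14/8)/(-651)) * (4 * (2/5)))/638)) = -5115/16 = -319.69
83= 83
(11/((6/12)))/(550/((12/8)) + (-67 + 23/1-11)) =6/85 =0.07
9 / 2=4.50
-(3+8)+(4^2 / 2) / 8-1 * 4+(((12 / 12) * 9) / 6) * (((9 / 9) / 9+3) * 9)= 28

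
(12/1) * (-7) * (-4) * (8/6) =448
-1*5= -5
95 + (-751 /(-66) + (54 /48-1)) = 28117 /264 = 106.50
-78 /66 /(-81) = 13 /891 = 0.01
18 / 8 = 9 / 4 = 2.25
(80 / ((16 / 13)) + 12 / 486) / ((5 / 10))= 10534 / 81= 130.05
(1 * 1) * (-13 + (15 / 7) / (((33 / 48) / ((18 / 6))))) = -281 / 77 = -3.65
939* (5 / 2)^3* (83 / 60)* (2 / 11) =649475 / 176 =3690.20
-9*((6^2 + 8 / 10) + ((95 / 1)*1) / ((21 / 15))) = -32967 / 35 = -941.91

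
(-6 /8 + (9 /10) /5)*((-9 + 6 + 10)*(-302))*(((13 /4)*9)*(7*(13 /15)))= 213823701 /1000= 213823.70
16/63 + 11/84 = 97/252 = 0.38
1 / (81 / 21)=7 / 27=0.26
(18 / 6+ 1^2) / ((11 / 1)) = 4 / 11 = 0.36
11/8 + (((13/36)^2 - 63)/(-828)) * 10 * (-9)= -325423/59616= -5.46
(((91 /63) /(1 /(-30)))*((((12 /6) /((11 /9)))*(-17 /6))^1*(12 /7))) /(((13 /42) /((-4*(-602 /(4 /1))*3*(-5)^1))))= -110527200 /11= -10047927.27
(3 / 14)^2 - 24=-4695 / 196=-23.95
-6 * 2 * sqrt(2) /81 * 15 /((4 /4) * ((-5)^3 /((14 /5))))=56 * sqrt(2) /1125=0.07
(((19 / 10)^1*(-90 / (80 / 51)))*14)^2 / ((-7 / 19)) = -10115426853 / 1600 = -6322141.78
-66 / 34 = -33 / 17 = -1.94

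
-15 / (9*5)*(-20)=20 / 3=6.67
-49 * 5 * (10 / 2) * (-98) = 120050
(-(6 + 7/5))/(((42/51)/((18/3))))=-1887/35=-53.91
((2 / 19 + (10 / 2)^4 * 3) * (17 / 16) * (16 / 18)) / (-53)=-605659 / 18126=-33.41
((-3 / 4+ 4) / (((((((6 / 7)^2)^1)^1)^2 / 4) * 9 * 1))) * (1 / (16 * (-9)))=-31213 / 1679616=-0.02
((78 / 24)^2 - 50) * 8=-631 / 2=-315.50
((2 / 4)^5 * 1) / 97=1 / 3104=0.00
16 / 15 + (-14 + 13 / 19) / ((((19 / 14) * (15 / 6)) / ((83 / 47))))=-1492444 / 254505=-5.86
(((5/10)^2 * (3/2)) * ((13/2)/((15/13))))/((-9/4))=-0.94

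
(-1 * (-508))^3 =131096512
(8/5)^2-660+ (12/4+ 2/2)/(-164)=-673901/1025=-657.46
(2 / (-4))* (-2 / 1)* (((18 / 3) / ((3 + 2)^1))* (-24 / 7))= -4.11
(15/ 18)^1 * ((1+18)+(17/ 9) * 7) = 725/ 27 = 26.85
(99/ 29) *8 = 792/ 29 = 27.31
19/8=2.38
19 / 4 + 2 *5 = 59 / 4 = 14.75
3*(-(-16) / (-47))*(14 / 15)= -224 / 235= -0.95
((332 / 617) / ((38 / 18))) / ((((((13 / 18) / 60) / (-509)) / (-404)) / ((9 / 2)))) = 2986180188480 / 152399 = 19594486.76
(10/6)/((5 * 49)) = 1/147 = 0.01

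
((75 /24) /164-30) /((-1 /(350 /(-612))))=-6883625 /401472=-17.15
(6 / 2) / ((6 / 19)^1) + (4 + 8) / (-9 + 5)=13 / 2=6.50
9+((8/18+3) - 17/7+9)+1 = 1261/63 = 20.02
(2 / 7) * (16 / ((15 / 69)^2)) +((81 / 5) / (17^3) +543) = 550027924 / 859775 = 639.73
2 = 2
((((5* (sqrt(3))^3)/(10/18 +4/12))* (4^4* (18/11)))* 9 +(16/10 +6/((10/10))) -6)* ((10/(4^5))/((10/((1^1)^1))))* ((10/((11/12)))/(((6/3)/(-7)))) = -1148175* sqrt(3)/484 -21/352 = -4108.94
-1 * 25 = -25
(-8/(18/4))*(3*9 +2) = -464/9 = -51.56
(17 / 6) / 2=17 / 12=1.42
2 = 2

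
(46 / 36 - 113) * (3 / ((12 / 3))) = -2011 / 24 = -83.79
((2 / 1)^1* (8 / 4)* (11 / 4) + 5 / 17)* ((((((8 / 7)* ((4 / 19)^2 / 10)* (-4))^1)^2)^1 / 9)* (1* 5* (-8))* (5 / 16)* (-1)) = 2097152 / 325672179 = 0.01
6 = 6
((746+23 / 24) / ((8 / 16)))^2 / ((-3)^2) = 321377329 / 1296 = 247976.33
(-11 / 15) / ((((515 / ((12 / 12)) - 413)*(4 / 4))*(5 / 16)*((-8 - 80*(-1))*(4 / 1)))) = -11 / 137700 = -0.00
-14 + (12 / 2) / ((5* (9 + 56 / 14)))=-904 / 65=-13.91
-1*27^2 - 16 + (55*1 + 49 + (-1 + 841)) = 199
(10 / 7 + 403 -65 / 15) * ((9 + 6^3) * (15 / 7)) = 9452250 / 49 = 192903.06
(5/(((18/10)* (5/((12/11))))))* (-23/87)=-460/2871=-0.16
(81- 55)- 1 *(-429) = 455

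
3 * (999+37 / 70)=209901 / 70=2998.59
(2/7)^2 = 4/49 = 0.08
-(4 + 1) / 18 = -5 / 18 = -0.28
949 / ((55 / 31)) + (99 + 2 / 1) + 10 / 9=315316 / 495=637.00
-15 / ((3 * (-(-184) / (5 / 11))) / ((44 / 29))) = -25 / 1334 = -0.02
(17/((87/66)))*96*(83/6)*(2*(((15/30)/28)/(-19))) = -32.19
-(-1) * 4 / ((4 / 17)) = 17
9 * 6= 54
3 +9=12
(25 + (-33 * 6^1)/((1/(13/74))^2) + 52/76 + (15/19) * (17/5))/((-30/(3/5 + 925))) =-1339682201/1950825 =-686.73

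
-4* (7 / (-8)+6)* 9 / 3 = -123 / 2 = -61.50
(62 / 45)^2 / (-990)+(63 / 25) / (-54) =-97399 / 2004750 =-0.05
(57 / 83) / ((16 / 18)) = 513 / 664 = 0.77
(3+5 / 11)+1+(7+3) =159 / 11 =14.45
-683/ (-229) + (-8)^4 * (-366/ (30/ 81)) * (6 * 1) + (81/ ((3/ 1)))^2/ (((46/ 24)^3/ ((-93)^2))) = -325858430313823/ 13931215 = -23390524.83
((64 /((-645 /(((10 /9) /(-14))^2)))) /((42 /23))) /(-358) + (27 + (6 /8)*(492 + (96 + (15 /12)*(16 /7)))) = 904842473107 /1924611759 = 470.14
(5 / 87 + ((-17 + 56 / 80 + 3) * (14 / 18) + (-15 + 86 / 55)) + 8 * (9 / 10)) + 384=2110051 / 5742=367.48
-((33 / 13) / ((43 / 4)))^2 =-17424 / 312481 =-0.06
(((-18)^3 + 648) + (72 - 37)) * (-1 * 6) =30894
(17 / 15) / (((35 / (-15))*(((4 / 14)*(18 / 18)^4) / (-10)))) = 17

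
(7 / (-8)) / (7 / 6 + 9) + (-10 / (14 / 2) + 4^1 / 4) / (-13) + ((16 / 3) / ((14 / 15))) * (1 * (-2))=-254939 / 22204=-11.48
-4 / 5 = -0.80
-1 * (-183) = 183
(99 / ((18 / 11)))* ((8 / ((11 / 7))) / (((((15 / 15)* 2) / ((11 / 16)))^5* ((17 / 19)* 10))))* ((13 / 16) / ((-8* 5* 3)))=-3063028969 / 2738041651200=-0.00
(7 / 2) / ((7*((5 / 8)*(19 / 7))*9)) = 28 / 855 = 0.03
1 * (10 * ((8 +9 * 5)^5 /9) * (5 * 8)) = 167278197200 /9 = 18586466355.56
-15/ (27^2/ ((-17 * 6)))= 170/ 81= 2.10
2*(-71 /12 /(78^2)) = -71 /36504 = -0.00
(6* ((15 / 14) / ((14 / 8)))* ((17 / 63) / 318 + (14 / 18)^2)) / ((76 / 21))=0.61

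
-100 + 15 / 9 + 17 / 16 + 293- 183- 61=-48.27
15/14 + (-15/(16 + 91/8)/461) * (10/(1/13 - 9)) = 14657255/13663118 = 1.07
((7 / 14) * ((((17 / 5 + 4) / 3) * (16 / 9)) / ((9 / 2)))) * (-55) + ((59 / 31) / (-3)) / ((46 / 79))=-27.89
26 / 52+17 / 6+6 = 9.33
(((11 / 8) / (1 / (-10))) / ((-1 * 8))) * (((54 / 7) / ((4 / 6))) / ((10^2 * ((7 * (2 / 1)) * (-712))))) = -891 / 44656640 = -0.00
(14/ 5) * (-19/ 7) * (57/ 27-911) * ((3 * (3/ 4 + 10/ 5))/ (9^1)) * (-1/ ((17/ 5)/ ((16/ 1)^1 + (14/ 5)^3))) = -811043728/ 11475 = -70679.19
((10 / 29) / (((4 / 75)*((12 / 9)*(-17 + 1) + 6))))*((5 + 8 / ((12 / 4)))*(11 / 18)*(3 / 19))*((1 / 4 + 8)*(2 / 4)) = -45375 / 35264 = -1.29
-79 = -79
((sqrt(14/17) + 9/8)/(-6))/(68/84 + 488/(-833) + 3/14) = -7497/17512-49*sqrt(238)/2189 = -0.77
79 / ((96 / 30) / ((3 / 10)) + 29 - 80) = -237 / 121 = -1.96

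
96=96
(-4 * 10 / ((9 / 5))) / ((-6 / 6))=200 / 9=22.22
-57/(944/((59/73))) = -57/1168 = -0.05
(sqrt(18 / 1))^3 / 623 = 54* sqrt(2) / 623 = 0.12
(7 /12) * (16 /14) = 2 /3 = 0.67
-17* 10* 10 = -1700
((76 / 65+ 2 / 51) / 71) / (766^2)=2003 / 69050912970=0.00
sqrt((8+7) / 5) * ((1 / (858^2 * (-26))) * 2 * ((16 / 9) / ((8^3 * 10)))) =-sqrt(3) / 27561980160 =-0.00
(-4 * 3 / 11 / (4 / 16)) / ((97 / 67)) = -3216 / 1067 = -3.01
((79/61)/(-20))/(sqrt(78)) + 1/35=1/35 - 79 * sqrt(78)/95160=0.02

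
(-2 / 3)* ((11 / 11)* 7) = -14 / 3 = -4.67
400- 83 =317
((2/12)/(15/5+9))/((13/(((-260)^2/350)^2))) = 17576/441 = 39.85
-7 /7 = -1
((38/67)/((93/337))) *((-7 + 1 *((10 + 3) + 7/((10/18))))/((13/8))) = 102448/4355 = 23.52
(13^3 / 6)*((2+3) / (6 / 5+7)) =54925 / 246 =223.27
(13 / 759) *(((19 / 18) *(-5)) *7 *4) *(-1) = 17290 / 6831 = 2.53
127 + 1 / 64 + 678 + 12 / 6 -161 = 41345 / 64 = 646.02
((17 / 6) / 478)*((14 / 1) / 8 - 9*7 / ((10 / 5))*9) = -19159 / 11472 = -1.67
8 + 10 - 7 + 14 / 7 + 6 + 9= 28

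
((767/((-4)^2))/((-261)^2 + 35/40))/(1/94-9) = -2773/35423375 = -0.00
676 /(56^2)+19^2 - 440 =-61767 /784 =-78.78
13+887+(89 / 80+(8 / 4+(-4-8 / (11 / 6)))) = 787379 / 880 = 894.75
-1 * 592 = -592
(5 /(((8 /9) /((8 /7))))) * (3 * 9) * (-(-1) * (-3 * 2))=-7290 /7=-1041.43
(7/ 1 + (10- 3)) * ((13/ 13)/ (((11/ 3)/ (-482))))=-1840.36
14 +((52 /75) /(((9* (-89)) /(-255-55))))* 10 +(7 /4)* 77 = 1455577 /9612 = 151.43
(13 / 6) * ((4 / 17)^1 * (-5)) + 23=1043 / 51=20.45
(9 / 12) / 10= 3 / 40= 0.08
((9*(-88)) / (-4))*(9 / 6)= 297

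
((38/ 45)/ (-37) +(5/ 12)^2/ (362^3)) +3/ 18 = 181782144721/ 1263746401920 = 0.14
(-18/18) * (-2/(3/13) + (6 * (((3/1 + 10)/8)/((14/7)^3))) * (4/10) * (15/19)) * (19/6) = 7553/288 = 26.23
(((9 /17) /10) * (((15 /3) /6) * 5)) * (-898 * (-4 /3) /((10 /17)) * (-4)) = -1796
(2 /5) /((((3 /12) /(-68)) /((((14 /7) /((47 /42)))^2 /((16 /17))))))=-4078368 /11045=-369.25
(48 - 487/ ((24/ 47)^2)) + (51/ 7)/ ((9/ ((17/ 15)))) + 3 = -36605749/ 20160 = -1815.76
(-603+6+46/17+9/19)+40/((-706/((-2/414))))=-14015303624/23601933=-593.82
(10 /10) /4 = 1 /4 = 0.25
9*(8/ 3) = 24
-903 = -903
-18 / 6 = -3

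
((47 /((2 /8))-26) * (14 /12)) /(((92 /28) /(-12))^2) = 1333584 /529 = 2520.95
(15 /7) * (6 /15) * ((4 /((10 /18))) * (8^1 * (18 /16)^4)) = 79.08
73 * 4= 292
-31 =-31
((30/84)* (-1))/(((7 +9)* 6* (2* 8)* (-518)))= 5/11139072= 0.00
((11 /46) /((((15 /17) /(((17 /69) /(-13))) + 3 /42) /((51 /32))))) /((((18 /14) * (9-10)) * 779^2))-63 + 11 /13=-62.15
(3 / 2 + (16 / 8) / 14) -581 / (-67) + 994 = 942047 / 938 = 1004.31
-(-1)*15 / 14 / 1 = 15 / 14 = 1.07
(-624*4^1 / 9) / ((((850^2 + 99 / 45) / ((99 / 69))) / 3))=-137280 / 83087753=-0.00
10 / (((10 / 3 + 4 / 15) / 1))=25 / 9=2.78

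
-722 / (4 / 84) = -15162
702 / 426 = 117 / 71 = 1.65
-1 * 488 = -488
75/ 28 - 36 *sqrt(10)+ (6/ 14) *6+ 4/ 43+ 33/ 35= 37841/ 6020 - 36 *sqrt(10)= -107.56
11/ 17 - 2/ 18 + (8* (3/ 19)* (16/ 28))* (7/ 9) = 3190/ 2907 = 1.10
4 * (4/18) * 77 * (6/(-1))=-1232/3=-410.67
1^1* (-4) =-4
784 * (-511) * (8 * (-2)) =6409984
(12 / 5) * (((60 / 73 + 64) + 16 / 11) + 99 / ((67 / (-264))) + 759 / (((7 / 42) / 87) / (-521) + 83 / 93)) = 511653054445992 / 404812228051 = 1263.93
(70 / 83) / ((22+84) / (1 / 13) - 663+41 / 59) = 2065 / 1752379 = 0.00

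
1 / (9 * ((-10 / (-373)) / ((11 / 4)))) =4103 / 360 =11.40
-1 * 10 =-10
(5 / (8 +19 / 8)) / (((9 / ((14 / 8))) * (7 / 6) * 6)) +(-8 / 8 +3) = 1504 / 747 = 2.01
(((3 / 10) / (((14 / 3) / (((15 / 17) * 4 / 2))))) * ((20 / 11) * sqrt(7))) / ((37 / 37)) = 0.55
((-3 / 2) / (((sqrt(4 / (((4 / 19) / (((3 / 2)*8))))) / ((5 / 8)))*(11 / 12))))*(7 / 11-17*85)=29790*sqrt(57) / 2299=97.83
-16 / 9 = -1.78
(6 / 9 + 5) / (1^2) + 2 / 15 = 29 / 5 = 5.80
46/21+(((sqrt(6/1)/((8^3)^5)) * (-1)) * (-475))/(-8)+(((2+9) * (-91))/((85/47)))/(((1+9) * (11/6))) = -249901/8925 - 475 * sqrt(6)/281474976710656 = -28.00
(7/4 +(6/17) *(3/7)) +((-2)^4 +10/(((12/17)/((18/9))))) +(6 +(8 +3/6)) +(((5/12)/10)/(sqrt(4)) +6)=381307/5712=66.76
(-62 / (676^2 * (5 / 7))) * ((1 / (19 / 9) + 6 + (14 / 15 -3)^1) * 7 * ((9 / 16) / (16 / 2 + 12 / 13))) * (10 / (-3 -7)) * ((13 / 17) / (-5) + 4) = 233951823 / 164634392000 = 0.00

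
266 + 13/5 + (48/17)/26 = 296923/1105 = 268.71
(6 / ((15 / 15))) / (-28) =-3 / 14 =-0.21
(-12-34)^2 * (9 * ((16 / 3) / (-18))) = -16928 / 3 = -5642.67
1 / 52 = 0.02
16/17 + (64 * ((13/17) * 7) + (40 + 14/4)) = 13159/34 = 387.03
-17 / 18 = -0.94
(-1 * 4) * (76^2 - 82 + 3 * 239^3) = -163845804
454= 454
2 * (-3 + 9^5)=118092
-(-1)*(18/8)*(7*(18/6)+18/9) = 51.75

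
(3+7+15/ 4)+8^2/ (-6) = 37/ 12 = 3.08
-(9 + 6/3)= -11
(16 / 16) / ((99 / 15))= 5 / 33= 0.15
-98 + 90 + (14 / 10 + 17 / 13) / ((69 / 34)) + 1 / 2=-55307 / 8970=-6.17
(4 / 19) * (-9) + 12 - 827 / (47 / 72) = -1122312 / 893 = -1256.79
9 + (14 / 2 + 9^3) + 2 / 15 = 11177 / 15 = 745.13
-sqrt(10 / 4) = -sqrt(10) / 2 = -1.58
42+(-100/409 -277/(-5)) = 198683/2045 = 97.16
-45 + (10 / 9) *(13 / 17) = -6755 / 153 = -44.15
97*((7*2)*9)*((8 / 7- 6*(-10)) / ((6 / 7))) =871836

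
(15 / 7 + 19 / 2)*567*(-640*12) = -50699520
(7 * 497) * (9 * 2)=62622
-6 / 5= -1.20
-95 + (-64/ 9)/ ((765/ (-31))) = -652091/ 6885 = -94.71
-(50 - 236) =186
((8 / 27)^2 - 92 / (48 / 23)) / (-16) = 128291 / 46656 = 2.75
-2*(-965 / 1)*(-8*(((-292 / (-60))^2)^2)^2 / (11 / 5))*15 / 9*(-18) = 66251951981.22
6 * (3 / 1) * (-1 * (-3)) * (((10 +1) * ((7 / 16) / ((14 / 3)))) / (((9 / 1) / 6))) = 297 / 8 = 37.12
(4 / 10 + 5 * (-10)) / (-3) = 16.53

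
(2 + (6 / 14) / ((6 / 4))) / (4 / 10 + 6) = 5 / 14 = 0.36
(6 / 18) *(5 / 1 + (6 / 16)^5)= 164083 / 98304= 1.67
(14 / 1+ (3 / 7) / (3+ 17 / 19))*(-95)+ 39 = -674153 / 518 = -1301.45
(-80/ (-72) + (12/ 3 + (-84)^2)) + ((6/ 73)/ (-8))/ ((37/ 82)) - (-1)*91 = 347720231/ 48618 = 7152.09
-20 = -20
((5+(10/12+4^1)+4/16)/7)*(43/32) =5203/2688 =1.94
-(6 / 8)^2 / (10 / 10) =-9 / 16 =-0.56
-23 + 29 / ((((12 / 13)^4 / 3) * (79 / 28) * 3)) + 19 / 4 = -1676149 / 409536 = -4.09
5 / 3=1.67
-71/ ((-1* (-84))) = -71/ 84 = -0.85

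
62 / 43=1.44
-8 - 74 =-82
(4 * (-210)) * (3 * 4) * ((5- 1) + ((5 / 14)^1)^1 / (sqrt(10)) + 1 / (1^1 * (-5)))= -38304- 360 * sqrt(10)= -39442.42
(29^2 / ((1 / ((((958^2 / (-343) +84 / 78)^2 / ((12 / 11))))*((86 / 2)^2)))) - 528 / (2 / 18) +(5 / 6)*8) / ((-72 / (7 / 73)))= -608225576415444006559 / 44787159144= -13580356245.86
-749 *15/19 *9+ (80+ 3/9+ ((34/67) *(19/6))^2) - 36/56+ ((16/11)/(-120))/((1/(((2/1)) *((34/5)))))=-15485160002567/2955333150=-5239.73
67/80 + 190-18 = 13827/80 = 172.84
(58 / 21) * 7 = 58 / 3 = 19.33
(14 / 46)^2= 49 / 529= 0.09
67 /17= 3.94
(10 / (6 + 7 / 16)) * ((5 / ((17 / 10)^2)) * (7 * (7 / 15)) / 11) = 784000 / 982311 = 0.80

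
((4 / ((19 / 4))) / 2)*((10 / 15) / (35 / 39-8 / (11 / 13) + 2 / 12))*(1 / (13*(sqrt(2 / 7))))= -176*sqrt(14) / 136781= -0.00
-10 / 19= -0.53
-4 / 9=-0.44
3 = 3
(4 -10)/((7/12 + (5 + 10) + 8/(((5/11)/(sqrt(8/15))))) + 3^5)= -27927000/1200602429 + 253440 * sqrt(30)/1200602429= -0.02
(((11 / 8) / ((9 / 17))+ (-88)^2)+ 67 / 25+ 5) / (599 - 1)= 13957699 / 1076400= 12.97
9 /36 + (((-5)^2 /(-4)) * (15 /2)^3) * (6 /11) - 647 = -366953 /176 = -2084.96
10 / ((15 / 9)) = 6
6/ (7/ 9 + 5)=27/ 26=1.04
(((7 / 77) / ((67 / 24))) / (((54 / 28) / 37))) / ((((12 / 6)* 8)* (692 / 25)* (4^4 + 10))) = 925 / 174421368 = 0.00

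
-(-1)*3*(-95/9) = -31.67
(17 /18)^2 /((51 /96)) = 136 /81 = 1.68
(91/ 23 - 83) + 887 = 18583/ 23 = 807.96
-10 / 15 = -2 / 3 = -0.67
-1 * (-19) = 19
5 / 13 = 0.38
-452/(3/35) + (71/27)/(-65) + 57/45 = -9252548/1755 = -5272.11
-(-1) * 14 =14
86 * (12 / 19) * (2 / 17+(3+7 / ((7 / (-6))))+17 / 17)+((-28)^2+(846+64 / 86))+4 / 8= 42472637 / 27778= 1529.00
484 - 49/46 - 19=21341/46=463.93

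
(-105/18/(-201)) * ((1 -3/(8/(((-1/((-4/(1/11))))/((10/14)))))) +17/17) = 24493/424512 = 0.06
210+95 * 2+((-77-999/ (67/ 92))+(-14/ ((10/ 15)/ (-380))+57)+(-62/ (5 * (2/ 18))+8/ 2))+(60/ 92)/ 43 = 2279663871/ 331315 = 6880.65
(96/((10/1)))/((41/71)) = 3408/205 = 16.62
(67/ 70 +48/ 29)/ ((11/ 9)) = 47727/ 22330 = 2.14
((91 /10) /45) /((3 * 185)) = 91 /249750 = 0.00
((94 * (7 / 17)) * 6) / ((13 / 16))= 63168 / 221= 285.83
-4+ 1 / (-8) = -33 / 8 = -4.12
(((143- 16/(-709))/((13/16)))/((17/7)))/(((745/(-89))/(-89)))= 770.64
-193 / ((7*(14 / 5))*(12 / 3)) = -965 / 392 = -2.46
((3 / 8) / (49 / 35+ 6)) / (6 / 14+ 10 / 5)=105 / 5032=0.02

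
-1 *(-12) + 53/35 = 473/35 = 13.51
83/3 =27.67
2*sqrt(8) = 4*sqrt(2) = 5.66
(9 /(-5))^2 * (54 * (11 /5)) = 384.91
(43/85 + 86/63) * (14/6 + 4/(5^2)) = 110209/23625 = 4.66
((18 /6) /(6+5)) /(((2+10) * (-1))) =-1 /44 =-0.02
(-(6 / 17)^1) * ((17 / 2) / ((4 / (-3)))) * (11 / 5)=99 / 20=4.95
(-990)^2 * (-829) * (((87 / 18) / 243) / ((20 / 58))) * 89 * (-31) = 1163744392855 / 9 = 129304932539.44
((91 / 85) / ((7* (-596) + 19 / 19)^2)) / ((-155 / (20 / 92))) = -91 / 1054359790805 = -0.00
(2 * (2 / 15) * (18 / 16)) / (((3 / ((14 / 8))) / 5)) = 7 / 8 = 0.88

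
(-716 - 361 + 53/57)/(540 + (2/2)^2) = -61336/30837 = -1.99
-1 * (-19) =19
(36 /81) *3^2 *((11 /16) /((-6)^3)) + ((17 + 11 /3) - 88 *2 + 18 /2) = -126443 /864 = -146.35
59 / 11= 5.36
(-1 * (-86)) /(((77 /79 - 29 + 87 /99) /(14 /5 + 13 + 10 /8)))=-38226441 /707710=-54.01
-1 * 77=-77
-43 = -43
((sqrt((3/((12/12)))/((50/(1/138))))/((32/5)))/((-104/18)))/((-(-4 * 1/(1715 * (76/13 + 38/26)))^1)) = -1466325 * sqrt(23)/3980288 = -1.77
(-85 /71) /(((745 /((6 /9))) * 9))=-34 /285633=-0.00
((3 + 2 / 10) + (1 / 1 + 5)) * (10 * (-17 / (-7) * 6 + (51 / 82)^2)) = 16193265 / 11767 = 1376.16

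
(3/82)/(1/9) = 27/82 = 0.33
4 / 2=2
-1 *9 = -9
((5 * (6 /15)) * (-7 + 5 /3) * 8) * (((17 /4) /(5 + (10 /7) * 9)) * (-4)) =30464 /375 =81.24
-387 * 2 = -774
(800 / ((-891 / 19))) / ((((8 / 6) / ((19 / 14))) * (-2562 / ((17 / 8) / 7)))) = 153425 / 74569572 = 0.00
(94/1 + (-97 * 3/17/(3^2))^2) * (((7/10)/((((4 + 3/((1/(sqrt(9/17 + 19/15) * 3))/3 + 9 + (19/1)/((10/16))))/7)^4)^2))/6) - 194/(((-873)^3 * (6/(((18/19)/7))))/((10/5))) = 350965239058281916785555285865627013489198060374269183881402475198287954198455 * sqrt(116790)/442727976257556116093836286070868175197191012500169817547136343940165548918102296 + 1546467721338821953477633692600597505033613341371710150041541045137678566922797248451305680853/1795052214627477321277190167891932958752655142361747029707669445248519965639071326860338880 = 861.79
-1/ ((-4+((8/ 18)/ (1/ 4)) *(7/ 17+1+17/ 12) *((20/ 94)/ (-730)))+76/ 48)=6299316/ 15232579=0.41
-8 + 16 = 8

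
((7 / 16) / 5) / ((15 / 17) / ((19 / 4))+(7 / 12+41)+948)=6783 / 76726900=0.00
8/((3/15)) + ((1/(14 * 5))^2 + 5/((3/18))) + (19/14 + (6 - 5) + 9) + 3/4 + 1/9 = 1812917/22050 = 82.22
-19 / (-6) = 19 / 6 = 3.17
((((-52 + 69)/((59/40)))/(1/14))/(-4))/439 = -2380/25901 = -0.09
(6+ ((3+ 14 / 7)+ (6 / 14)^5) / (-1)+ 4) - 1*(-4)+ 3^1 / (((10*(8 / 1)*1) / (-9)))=11627811 / 1344560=8.65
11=11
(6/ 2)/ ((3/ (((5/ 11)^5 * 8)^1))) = 25000/ 161051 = 0.16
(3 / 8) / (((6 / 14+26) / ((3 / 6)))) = 0.01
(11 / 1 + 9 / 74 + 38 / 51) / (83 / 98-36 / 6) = -2.30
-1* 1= -1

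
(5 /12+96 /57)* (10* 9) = 7185 /38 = 189.08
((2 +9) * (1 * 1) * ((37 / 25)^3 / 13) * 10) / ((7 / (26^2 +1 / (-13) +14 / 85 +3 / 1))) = 836211331472 / 314234375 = 2661.11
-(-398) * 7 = 2786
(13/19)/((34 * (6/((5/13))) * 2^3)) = 5/31008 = 0.00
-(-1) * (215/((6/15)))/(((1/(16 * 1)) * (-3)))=-8600/3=-2866.67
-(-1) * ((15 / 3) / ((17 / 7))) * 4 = 140 / 17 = 8.24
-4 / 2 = -2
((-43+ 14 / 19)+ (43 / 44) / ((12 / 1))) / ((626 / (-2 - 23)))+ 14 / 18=46390933 / 18840096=2.46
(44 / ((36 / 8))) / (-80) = -11 / 90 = -0.12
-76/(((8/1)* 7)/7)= -19/2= -9.50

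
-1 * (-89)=89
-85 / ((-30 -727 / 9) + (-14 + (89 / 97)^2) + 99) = 7197885 / 2111599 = 3.41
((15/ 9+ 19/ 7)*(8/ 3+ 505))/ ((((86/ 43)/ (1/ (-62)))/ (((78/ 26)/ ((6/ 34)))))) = -595493/ 1953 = -304.91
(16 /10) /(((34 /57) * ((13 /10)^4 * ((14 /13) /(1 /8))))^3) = 9042626953125 /17870267558905307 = 0.00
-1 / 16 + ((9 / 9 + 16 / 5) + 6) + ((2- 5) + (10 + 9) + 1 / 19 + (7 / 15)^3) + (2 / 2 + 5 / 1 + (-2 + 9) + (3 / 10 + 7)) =47803147 / 1026000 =46.59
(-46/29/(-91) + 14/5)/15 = 0.19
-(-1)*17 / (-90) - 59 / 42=-502 / 315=-1.59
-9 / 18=-1 / 2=-0.50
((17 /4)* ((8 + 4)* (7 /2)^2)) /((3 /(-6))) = -2499 /2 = -1249.50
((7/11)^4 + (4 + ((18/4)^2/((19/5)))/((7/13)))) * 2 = 28.12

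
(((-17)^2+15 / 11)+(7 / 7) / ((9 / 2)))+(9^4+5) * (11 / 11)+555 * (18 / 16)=5924921 / 792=7480.96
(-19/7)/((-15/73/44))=61028/105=581.22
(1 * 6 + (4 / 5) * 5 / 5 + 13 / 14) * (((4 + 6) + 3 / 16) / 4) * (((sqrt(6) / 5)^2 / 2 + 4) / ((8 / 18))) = 81745641 / 448000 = 182.47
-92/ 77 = -1.19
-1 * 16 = -16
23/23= 1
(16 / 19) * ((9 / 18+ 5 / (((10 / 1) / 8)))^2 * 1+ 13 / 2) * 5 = 2140 / 19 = 112.63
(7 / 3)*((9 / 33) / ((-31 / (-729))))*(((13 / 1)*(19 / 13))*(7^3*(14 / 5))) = 465587514 / 1705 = 273071.86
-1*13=-13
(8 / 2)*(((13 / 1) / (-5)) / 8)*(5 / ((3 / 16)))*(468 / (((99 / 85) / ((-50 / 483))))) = 22984000 / 15939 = 1442.00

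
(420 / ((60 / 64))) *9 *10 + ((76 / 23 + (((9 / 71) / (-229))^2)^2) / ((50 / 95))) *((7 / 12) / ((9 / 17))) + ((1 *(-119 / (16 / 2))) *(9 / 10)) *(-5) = 140240101003899352059649213 / 3471817687693662750480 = 40393.86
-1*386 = -386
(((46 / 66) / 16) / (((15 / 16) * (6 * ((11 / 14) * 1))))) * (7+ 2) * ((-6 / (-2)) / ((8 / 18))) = 1449 / 2420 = 0.60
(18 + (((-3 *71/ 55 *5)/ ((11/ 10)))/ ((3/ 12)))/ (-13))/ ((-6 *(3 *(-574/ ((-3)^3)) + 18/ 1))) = -55251/ 1157728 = -0.05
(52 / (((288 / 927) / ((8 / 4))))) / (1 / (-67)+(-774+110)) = -89713 / 177956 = -0.50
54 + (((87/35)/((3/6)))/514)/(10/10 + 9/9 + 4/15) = 3303225/61166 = 54.00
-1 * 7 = -7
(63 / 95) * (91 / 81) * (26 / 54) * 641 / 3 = 76.65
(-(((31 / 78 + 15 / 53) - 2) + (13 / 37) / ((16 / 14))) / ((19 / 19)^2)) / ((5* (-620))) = -619243 / 1896679200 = -0.00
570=570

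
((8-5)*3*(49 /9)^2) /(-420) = -0.64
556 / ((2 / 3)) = 834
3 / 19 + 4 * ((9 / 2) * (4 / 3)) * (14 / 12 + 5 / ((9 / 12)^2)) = 13765 / 57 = 241.49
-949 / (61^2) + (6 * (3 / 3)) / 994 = -460490 / 1849337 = -0.25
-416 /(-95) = 416 /95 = 4.38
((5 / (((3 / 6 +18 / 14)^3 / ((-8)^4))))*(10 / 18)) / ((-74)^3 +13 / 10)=-0.00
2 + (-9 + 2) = -5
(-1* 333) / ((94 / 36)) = -5994 / 47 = -127.53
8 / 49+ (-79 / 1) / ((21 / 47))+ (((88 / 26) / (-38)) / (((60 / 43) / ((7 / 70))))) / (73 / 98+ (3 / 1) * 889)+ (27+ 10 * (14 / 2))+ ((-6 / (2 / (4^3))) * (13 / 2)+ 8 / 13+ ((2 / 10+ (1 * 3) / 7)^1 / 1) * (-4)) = -210347088595771 / 158209810850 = -1329.55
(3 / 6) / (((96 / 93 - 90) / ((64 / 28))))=-124 / 9653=-0.01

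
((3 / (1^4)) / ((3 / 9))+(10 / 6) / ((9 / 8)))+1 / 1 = 310 / 27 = 11.48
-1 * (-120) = 120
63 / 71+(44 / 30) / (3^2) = 10067 / 9585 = 1.05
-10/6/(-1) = 5/3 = 1.67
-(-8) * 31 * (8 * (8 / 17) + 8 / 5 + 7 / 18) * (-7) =-7641004 / 765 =-9988.24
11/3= 3.67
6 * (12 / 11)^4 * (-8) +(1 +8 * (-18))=-3088991 / 14641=-210.98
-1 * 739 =-739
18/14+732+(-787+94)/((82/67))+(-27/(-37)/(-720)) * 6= 70955277/424760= 167.05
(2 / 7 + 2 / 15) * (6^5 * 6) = 684288 / 35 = 19551.09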